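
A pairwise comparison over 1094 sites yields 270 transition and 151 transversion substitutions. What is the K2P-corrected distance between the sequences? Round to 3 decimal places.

P = 270/1094 ≈ 0.246801 and Q = 151/1094 ≈ 0.138026.
Under the Kimura two-parameter model, d = −½ ln(1 − 2P − Q) − ¼ ln(1 − 2Q).
1 − 2P − Q = 0.368372, giving −½ ln(0.368372) = 0.499331.
1 − 2Q = 0.723948, giving −¼ ln(0.723948) = 0.080759.
d = 0.499331 + 0.080759 = 0.580090.

0.580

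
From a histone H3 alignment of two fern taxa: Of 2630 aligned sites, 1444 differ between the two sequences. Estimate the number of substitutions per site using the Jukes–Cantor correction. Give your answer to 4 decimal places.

0.9878

p = 1444/2630 ≈ 0.549049.
d = −(3/4) ln(1 − 4p/3) = −0.75 ln(1 − 0.732065) = −0.75 ln(0.267935)
  = −0.75 × (-1.317011) = 0.987758 substitutions/site.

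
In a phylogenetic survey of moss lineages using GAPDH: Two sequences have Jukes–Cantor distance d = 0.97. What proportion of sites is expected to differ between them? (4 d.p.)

p = (3/4)(1 − e^(−4d/3)) = 0.75 × (1 − e^(-1.293333)) = 0.75 × (1 − 0.274355) = 0.544234.

0.5442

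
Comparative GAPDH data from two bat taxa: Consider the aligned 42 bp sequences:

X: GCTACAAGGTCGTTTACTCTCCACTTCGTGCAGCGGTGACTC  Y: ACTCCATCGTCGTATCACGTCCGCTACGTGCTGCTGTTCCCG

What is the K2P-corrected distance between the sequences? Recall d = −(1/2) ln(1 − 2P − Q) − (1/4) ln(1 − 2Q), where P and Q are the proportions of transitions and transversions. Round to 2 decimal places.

0.59

Of 42 sites, 4 differences are transitions and 13 are transversions, so P = 4/42 ≈ 0.095238 and Q = 13/42 ≈ 0.309524.
Under the Kimura two-parameter model, d = −½ ln(1 − 2P − Q) − ¼ ln(1 − 2Q).
1 − 2P − Q = 0.5, giving −½ ln(0.5) = 0.346574.
1 − 2Q = 0.380952, giving −¼ ln(0.380952) = 0.241270.
d = 0.346574 + 0.241270 = 0.587844.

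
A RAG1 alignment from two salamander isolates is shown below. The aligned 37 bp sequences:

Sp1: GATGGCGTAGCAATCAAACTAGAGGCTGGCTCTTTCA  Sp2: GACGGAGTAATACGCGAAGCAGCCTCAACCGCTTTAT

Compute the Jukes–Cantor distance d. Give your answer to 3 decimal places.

The sequences differ at 18 of 37 sites, so p = 18/37 ≈ 0.486486.
d = −(3/4) ln(1 − 4p/3) = −0.75 ln(1 − 0.648648) = −0.75 ln(0.351352)
  = −0.75 × (-1.045967) = 0.784475 substitutions/site.

0.784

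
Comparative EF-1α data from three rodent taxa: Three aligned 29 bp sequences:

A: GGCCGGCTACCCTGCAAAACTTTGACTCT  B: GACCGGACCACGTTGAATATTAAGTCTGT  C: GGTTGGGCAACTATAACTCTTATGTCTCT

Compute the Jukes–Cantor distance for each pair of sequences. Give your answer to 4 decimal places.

d(A,B) = 0.7739, d(A,C) = 0.8776, d(B,C) = 0.6018

A–B: 14/29 sites differ → p ≈ 0.482759, d = −0.75 ln(1 − 0.643679) = 0.773942 ≈ 0.7739.
A–C: 15/29 sites differ → p ≈ 0.517241, d = −0.75 ln(1 − 0.689655) = 0.877553 ≈ 0.8776.
B–C: 12/29 sites differ → p ≈ 0.413793, d = −0.75 ln(1 − 0.551724) = 0.601760 ≈ 0.6018.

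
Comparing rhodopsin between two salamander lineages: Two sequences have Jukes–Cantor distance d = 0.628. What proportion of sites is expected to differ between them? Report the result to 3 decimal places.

p = (3/4)(1 − e^(−4d/3)) = 0.75 × (1 − e^(-0.837333)) = 0.75 × (1 − 0.432863) = 0.425353.

0.425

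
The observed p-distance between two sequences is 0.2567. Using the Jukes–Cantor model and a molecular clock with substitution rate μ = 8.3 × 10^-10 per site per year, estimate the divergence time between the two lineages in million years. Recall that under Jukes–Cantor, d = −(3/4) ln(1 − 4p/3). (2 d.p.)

d = −(3/4) ln(1 − 4p/3) = −0.75 ln(1 − 0.342267) = −0.75 ln(0.657733)
  = −0.75 × (-0.418956) = 0.314217 substitutions/site.
Under a molecular clock d = 2μt, so t = d/(2μ) = 0.314217 / (2 × 8.3 × 10^-10) = 189.29 million years.

189.29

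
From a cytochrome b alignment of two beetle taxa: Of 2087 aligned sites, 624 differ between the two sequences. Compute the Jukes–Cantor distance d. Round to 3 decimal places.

0.381

p = 624/2087 ≈ 0.298994.
d = −(3/4) ln(1 − 4p/3) = −0.75 ln(1 − 0.398659) = −0.75 ln(0.601341)
  = −0.75 × (-0.508593) = 0.381445 substitutions/site.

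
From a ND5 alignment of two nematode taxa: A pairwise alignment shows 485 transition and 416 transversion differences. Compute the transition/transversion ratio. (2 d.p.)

R = 485/416 = 1.165865… ≈ 1.17 (to 2 d.p.).

1.17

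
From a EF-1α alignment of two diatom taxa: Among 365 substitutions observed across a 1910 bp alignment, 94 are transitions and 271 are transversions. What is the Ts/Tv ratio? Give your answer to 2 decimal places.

0.35

R = 94/271 = 0.346863… ≈ 0.35 (to 2 d.p.).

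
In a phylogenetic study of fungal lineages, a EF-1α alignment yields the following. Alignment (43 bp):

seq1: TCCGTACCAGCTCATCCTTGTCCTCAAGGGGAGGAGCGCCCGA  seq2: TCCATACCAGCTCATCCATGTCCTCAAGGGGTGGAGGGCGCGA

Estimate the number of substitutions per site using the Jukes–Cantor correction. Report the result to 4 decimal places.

The sequences differ at 5 of 43 sites (4, 18, 32, 37, 40), so p = 5/43 ≈ 0.116279.
d = −(3/4) ln(1 − 4p/3) = −0.75 ln(1 − 0.155039) = −0.75 ln(0.844961)
  = −0.75 × (-0.168465) = 0.126349 substitutions/site.

0.1263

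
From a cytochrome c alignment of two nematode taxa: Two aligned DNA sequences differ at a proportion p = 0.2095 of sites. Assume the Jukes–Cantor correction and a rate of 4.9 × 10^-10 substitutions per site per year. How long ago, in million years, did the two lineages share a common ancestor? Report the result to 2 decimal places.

250.70

d = −(3/4) ln(1 − 4p/3) = −0.75 ln(1 − 0.279333) = −0.75 ln(0.720667)
  = −0.75 × (-0.327578) = 0.245684 substitutions/site.
Under a molecular clock d = 2μt, so t = d/(2μ) = 0.245684 / (2 × 4.9 × 10^-10) = 250.70 million years.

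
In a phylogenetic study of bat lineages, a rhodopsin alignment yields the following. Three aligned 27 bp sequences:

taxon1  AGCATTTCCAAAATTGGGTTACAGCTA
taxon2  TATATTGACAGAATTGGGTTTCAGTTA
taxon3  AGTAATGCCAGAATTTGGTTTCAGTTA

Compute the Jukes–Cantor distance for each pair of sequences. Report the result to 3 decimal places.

d(taxon1,taxon2) = 0.377, d(taxon1,taxon3) = 0.318, d(taxon2,taxon3) = 0.213

taxon1–taxon2: 8/27 sites differ → p ≈ 0.296296, d = −0.75 ln(1 − 0.395061) = 0.376971 ≈ 0.377.
taxon1–taxon3: 7/27 sites differ → p ≈ 0.259259, d = −0.75 ln(1 − 0.345679) = 0.318118 ≈ 0.318.
taxon2–taxon3: 5/27 sites differ → p ≈ 0.185185, d = −0.75 ln(1 − 0.246913) = 0.212681 ≈ 0.213.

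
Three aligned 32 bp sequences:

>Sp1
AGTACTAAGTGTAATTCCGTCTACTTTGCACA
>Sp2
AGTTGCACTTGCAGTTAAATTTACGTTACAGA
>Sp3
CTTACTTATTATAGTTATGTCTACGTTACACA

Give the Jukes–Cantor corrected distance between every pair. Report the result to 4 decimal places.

d(Sp1,Sp2) = 0.6566, d(Sp1,Sp3) = 0.4042, d(Sp2,Sp3) = 0.5851

Sp1–Sp2: 14/32 sites differ → p = 0.4375, d = −0.75 ln(1 − 0.583333) = 0.656601 ≈ 0.6566.
Sp1–Sp3: 10/32 sites differ → p = 0.3125, d = −0.75 ln(1 − 0.416667) = 0.404248 ≈ 0.4042.
Sp2–Sp3: 13/32 sites differ → p = 0.40625, d = −0.75 ln(1 − 0.541667) = 0.585119 ≈ 0.5851.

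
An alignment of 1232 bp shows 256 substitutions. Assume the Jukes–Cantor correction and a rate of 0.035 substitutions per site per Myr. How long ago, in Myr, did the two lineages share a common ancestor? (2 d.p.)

p = 256/1232 ≈ 0.207792.
d = −(3/4) ln(1 − 4p/3) = −0.75 ln(1 − 0.277056) = −0.75 ln(0.722944)
  = −0.75 × (-0.324424) = 0.243318 substitutions/site.
Under a molecular clock d = 2μt, so t = d/(2μ) = 0.243318 / (2 × 0.035) = 3.48 Myr.

3.48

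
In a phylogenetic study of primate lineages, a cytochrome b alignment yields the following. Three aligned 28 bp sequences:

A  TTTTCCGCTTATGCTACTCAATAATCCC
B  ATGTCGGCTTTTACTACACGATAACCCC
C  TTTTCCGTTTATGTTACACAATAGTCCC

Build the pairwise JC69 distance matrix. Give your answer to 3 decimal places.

A–B: 8/28 sites differ → p ≈ 0.285714, d = −0.75 ln(1 − 0.380952) = 0.359679 ≈ 0.360.
A–C: 4/28 sites differ → p ≈ 0.142857, d = −0.75 ln(1 − 0.190476) = 0.158482 ≈ 0.158.
B–C: 10/28 sites differ → p ≈ 0.357143, d = −0.75 ln(1 − 0.476191) = 0.484971 ≈ 0.485.

d(A,B) = 0.360, d(A,C) = 0.158, d(B,C) = 0.485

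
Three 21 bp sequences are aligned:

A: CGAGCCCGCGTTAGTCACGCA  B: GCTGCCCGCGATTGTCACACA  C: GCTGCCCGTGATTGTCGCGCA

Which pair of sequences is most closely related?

A–B: 6/21 differ, p = 0.286, d = 0.360.
A–C: 7/21 differ, p = 0.333, d = 0.441.
B–C: 3/21 differ, p = 0.143, d = 0.158.
The smallest distance is between B and C.

B and C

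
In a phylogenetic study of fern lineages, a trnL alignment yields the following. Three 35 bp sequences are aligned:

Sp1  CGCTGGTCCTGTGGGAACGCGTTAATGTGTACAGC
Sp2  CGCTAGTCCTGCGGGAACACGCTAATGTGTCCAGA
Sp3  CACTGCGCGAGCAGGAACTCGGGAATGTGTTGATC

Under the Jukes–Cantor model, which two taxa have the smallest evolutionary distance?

Sp1 and Sp2

Sp1–Sp2: 6/35 differ, p = 0.171, d = 0.195.
Sp1–Sp3: 13/35 differ, p = 0.371, d = 0.513.
Sp2–Sp3: 14/35 differ, p = 0.400, d = 0.572.
The smallest distance is between Sp1 and Sp2.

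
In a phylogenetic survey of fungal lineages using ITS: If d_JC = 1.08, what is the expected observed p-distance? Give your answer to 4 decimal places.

0.5723

p = (3/4)(1 − e^(−4d/3)) = 0.75 × (1 − e^(-1.44)) = 0.75 × (1 − 0.236928) = 0.572304.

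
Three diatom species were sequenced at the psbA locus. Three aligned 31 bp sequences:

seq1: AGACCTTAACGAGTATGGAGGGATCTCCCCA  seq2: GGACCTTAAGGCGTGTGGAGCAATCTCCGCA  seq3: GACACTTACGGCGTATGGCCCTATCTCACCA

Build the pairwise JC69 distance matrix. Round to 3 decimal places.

d(seq1,seq2) = 0.269, d(seq1,seq3) = 0.544, d(seq2,seq3) = 0.422

seq1–seq2: 7/31 sites differ → p ≈ 0.225806, d = −0.75 ln(1 − 0.301075) = 0.268659 ≈ 0.269.
seq1–seq3: 12/31 sites differ → p ≈ 0.387097, d = −0.75 ln(1 − 0.516129) = 0.544453 ≈ 0.544.
seq2–seq3: 10/31 sites differ → p ≈ 0.322581, d = −0.75 ln(1 − 0.430108) = 0.421731 ≈ 0.422.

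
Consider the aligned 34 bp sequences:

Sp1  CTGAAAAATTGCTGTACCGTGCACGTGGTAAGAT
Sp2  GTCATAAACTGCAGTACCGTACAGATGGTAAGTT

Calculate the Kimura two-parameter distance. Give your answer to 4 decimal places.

0.3265

Of 34 sites, 3 differences are transitions and 6 are transversions, so P = 3/34 ≈ 0.088235 and Q = 6/34 ≈ 0.176471.
Under the Kimura two-parameter model, d = −½ ln(1 − 2P − Q) − ¼ ln(1 − 2Q).
1 − 2P − Q = 0.647059, giving −½ ln(0.647059) = 0.217659.
1 − 2Q = 0.647058, giving −¼ ln(0.647058) = 0.108830.
d = 0.217659 + 0.108830 = 0.326489.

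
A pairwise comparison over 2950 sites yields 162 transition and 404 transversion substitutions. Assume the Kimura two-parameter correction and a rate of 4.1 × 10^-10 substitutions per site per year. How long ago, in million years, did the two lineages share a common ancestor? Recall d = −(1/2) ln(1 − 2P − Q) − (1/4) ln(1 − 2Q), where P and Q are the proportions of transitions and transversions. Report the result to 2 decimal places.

P = 162/2950 ≈ 0.054915 and Q = 404/2950 ≈ 0.136949.
Under the Kimura two-parameter model, d = −½ ln(1 − 2P − Q) − ¼ ln(1 − 2Q).
1 − 2P − Q = 0.753221, giving −½ ln(0.753221) = 0.141698.
1 − 2Q = 0.726102, giving −¼ ln(0.726102) = 0.080016.
d = 0.141698 + 0.080016 = 0.221714.
Under a molecular clock d = 2μt, so t = d/(2μ) = 0.221714 / (2 × 4.1 × 10^-10) = 270.38 million years.

270.38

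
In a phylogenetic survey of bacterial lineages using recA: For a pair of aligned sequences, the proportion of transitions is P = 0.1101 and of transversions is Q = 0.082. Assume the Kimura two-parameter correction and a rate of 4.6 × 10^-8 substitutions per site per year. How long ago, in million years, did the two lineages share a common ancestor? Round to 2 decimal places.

2.44

Under the Kimura two-parameter model, d = −½ ln(1 − 2P − Q) − ¼ ln(1 − 2Q).
1 − 2P − Q = 0.6978, giving −½ ln(0.6978) = 0.179911.
1 − 2Q = 0.836, giving −¼ ln(0.836) = 0.044782.
d = 0.179911 + 0.044782 = 0.224693.
Under a molecular clock d = 2μt, so t = d/(2μ) = 0.224693 / (2 × 4.6 × 10^-8) = 2.44 million years.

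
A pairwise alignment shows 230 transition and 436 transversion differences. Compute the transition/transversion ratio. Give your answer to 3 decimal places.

R = 230/436 = 0.527522… ≈ 0.528 (to 3 d.p.).

0.528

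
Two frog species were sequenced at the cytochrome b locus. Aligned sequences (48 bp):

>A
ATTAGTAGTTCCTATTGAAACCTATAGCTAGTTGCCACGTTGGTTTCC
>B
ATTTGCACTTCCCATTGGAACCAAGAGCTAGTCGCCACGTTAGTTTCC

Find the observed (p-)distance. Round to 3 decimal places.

0.188

The sequences differ at 9 of 48 positions (sites 4, 6, 8, 13, 18, 23, 25, 33, 42).
p = 9/48 = 0.1875 ≈ 0.188 (to 3 d.p.).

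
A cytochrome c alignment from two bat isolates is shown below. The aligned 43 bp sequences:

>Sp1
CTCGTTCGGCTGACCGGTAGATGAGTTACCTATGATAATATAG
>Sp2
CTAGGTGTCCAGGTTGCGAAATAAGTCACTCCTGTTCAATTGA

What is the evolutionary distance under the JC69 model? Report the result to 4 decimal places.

0.9367

The sequences differ at 23 of 43 sites, so p = 23/43 ≈ 0.534884.
d = −(3/4) ln(1 − 4p/3) = −0.75 ln(1 − 0.713179) = −0.75 ln(0.286821)
  = −0.75 × (-1.248897) = 0.936673 substitutions/site.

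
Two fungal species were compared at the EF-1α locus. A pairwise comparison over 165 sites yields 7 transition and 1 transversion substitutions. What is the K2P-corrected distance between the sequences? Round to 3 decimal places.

P = 7/165 ≈ 0.042424 and Q = 1/165 ≈ 0.006061.
Under the Kimura two-parameter model, d = −½ ln(1 − 2P − Q) − ¼ ln(1 − 2Q).
1 − 2P − Q = 0.909091, giving −½ ln(0.909091) = 0.047655.
1 − 2Q = 0.987878, giving −¼ ln(0.987878) = 0.003049.
d = 0.047655 + 0.003049 = 0.050704.

0.051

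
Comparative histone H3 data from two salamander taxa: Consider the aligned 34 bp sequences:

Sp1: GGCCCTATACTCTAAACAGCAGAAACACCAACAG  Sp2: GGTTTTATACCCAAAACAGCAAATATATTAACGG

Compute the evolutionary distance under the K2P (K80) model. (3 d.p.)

0.475

Of 34 sites, 9 differences are transitions and 2 are transversions, so P = 9/34 ≈ 0.264706 and Q = 2/34 ≈ 0.058824.
Under the Kimura two-parameter model, d = −½ ln(1 − 2P − Q) − ¼ ln(1 − 2Q).
1 − 2P − Q = 0.411764, giving −½ ln(0.411764) = 0.443652.
1 − 2Q = 0.882352, giving −¼ ln(0.882352) = 0.031291.
d = 0.443652 + 0.031291 = 0.474943.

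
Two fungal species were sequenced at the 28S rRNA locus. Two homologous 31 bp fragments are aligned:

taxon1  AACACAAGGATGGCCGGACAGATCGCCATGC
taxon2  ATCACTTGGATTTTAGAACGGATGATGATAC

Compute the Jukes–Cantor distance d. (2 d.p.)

The sequences differ at 14 of 31 sites, so p = 14/31 ≈ 0.451613.
d = −(3/4) ln(1 − 4p/3) = −0.75 ln(1 − 0.602151) = −0.75 ln(0.397849)
  = −0.75 × (-0.921683) = 0.691262 substitutions/site.

0.69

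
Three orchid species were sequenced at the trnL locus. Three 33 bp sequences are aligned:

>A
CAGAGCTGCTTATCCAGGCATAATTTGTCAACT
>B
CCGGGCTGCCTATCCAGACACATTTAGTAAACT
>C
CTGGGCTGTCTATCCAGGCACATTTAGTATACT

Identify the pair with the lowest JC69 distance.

A–B: 8/33 differ, p = 0.242, d = 0.293.
A–C: 9/33 differ, p = 0.273, d = 0.339.
B–C: 4/33 differ, p = 0.121, d = 0.132.
The smallest distance is between B and C.

B and C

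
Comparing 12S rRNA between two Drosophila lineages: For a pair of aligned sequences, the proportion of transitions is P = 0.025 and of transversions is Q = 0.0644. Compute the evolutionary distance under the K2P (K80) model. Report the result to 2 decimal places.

0.10

Under the Kimura two-parameter model, d = −½ ln(1 − 2P − Q) − ¼ ln(1 − 2Q).
1 − 2P − Q = 0.8856, giving −½ ln(0.8856) = 0.060745.
1 − 2Q = 0.8712, giving −¼ ln(0.8712) = 0.034471.
d = 0.060745 + 0.034471 = 0.095216.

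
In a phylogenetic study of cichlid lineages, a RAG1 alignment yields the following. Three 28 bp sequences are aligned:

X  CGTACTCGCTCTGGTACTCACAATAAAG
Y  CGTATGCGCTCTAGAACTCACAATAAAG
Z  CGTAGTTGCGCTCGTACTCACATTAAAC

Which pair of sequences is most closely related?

X and Y

X–Y: 4/28 differ, p = 0.143, d = 0.158.
X–Z: 6/28 differ, p = 0.214, d = 0.252.
Y–Z: 8/28 differ, p = 0.286, d = 0.360.
The smallest distance is between X and Y.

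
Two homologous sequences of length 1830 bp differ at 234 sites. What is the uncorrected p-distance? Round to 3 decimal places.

0.128

p = 234/1830 = 0.127868… ≈ 0.128 (to 3 d.p.).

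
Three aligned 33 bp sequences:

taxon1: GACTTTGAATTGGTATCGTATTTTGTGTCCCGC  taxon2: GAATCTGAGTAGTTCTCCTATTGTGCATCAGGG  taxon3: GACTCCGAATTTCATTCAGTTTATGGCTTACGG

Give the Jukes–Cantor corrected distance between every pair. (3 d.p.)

d(taxon1,taxon2) = 0.559, d(taxon1,taxon3) = 0.699, d(taxon2,taxon3) = 0.780

taxon1–taxon2: 13/33 sites differ → p ≈ 0.393939, d = −0.75 ln(1 − 0.525252) = 0.558728 ≈ 0.559.
taxon1–taxon3: 15/33 sites differ → p ≈ 0.454545, d = −0.75 ln(1 − 0.60606) = 0.698667 ≈ 0.699.
taxon2–taxon3: 16/33 sites differ → p ≈ 0.484848, d = −0.75 ln(1 − 0.646464) = 0.779827 ≈ 0.780.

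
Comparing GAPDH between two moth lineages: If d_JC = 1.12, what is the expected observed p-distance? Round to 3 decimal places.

p = (3/4)(1 − e^(−4d/3)) = 0.75 × (1 − e^(-1.493333)) = 0.75 × (1 − 0.224623) = 0.581533.

0.582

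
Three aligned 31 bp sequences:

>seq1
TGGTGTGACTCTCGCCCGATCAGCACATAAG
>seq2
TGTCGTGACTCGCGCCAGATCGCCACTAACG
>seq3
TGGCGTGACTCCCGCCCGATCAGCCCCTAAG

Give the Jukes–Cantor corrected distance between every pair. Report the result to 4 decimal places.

seq1–seq2: 9/31 sites differ → p ≈ 0.290323, d = −0.75 ln(1 − 0.387097) = 0.367161 ≈ 0.3672.
seq1–seq3: 4/31 sites differ → p ≈ 0.129032, d = −0.75 ln(1 − 0.172043) = 0.141596 ≈ 0.1416.
seq2–seq3: 9/31 sites differ → p ≈ 0.290323, d = −0.75 ln(1 − 0.387097) = 0.367161 ≈ 0.3672.

d(seq1,seq2) = 0.3672, d(seq1,seq3) = 0.1416, d(seq2,seq3) = 0.3672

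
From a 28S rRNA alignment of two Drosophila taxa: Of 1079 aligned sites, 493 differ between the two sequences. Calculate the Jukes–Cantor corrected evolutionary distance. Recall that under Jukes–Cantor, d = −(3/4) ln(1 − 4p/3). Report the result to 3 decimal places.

0.705

p = 493/1079 ≈ 0.456905.
d = −(3/4) ln(1 − 4p/3) = −0.75 ln(1 − 0.609207) = −0.75 ln(0.390793)
  = −0.75 × (-0.939577) = 0.704683 substitutions/site.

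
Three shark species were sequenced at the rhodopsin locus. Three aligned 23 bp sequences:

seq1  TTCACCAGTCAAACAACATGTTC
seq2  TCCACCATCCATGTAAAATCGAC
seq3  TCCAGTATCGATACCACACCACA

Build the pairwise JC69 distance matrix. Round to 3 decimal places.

d(seq1,seq2) = 0.650, d(seq1,seq3) = 1.051, d(seq2,seq3) = 0.761

seq1–seq2: 10/23 sites differ → p ≈ 0.434783, d = −0.75 ln(1 − 0.579711) = 0.650110 ≈ 0.650.
seq1–seq3: 13/23 sites differ → p ≈ 0.565217, d = −0.75 ln(1 − 0.753623) = 1.050669 ≈ 1.051.
seq2–seq3: 11/23 sites differ → p ≈ 0.478261, d = −0.75 ln(1 − 0.637681) = 0.761423 ≈ 0.761.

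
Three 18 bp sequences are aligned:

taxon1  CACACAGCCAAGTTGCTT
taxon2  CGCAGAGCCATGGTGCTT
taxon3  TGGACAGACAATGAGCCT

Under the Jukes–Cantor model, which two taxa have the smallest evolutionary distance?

taxon1–taxon2: 4/18 differ, p = 0.222, d = 0.264.
taxon1–taxon3: 8/18 differ, p = 0.444, d = 0.673.
taxon2–taxon3: 8/18 differ, p = 0.444, d = 0.673.
The smallest distance is between taxon1 and taxon2.

taxon1 and taxon2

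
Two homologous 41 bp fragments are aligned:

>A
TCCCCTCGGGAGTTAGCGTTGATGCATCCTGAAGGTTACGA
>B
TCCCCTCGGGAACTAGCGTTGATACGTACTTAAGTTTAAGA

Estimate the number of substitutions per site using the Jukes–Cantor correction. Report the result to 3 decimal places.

0.226

The sequences differ at 8 of 41 sites (12, 13, 24, 26, 28, 31, 35, 39), so p = 8/41 ≈ 0.195122.
d = −(3/4) ln(1 − 4p/3) = −0.75 ln(1 − 0.260163) = −0.75 ln(0.739837)
  = −0.75 × (-0.301325) = 0.225994 substitutions/site.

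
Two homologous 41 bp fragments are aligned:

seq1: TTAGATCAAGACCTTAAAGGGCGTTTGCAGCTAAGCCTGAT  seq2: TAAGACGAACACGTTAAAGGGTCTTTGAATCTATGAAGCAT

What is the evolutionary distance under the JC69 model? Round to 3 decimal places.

The sequences differ at 14 of 41 sites, so p = 14/41 ≈ 0.341463.
d = −(3/4) ln(1 − 4p/3) = −0.75 ln(1 − 0.455284) = −0.75 ln(0.544716)
  = −0.75 × (-0.607491) = 0.455618 substitutions/site.

0.456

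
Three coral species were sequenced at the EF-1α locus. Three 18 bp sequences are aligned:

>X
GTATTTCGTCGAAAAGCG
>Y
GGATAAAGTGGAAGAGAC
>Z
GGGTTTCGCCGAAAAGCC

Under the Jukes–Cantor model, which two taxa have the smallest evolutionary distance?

X and Z

X–Y: 8/18 differ, p = 0.444, d = 0.673.
X–Z: 4/18 differ, p = 0.222, d = 0.264.
Y–Z: 8/18 differ, p = 0.444, d = 0.673.
The smallest distance is between X and Z.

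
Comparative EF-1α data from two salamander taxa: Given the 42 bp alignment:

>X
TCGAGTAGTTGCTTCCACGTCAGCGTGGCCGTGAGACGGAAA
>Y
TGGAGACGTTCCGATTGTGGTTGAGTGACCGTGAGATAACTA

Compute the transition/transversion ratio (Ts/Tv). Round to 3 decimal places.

Transitions are A↔G and C↔T; transversions are all other mismatches.
Transitions: 9. Transversions: 11.
R = 9/11 = 0.818181… ≈ 0.818 (to 3 d.p.).

0.818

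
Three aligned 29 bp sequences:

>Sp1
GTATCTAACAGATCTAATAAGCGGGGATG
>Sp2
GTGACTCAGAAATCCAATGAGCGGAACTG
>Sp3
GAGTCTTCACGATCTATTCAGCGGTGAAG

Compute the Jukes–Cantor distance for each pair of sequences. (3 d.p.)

d(Sp1,Sp2) = 0.462, d(Sp1,Sp3) = 0.462, d(Sp2,Sp3) = 0.774

Sp1–Sp2: 10/29 sites differ → p ≈ 0.344828, d = −0.75 ln(1 − 0.459771) = 0.461822 ≈ 0.462.
Sp1–Sp3: 10/29 sites differ → p ≈ 0.344828, d = −0.75 ln(1 − 0.459771) = 0.461822 ≈ 0.462.
Sp2–Sp3: 14/29 sites differ → p ≈ 0.482759, d = −0.75 ln(1 − 0.643679) = 0.773942 ≈ 0.774.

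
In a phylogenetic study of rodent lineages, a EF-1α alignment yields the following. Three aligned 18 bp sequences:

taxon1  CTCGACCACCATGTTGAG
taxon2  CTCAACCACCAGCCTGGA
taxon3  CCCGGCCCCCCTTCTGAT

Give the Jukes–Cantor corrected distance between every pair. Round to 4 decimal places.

taxon1–taxon2: 6/18 sites differ → p ≈ 0.333333, d = −0.75 ln(1 − 0.444444) = 0.440839 ≈ 0.4408.
taxon1–taxon3: 7/18 sites differ → p ≈ 0.388889, d = −0.75 ln(1 − 0.518519) = 0.548166 ≈ 0.5482.
taxon2–taxon3: 9/18 sites differ → p = 0.5, d = −0.75 ln(1 − 0.666667) = 0.823960 ≈ 0.8240.

d(taxon1,taxon2) = 0.4408, d(taxon1,taxon3) = 0.5482, d(taxon2,taxon3) = 0.8240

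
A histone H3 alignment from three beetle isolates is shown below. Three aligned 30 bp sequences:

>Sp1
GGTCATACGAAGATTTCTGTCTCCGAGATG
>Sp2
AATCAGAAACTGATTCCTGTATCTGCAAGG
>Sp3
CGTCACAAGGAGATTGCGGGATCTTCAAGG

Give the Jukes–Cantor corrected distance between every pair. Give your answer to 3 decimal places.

d(Sp1,Sp2) = 0.647, d(Sp1,Sp3) = 0.647, d(Sp2,Sp3) = 0.441

Sp1–Sp2: 13/30 sites differ → p ≈ 0.433333, d = −0.75 ln(1 − 0.577777) = 0.646666 ≈ 0.647.
Sp1–Sp3: 13/30 sites differ → p ≈ 0.433333, d = −0.75 ln(1 − 0.577777) = 0.646666 ≈ 0.647.
Sp2–Sp3: 10/30 sites differ → p ≈ 0.333333, d = −0.75 ln(1 − 0.444444) = 0.440839 ≈ 0.441.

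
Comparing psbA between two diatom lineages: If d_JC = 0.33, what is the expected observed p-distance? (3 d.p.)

p = (3/4)(1 − e^(−4d/3)) = 0.75 × (1 − e^(-0.44)) = 0.75 × (1 − 0.644036) = 0.266973.

0.267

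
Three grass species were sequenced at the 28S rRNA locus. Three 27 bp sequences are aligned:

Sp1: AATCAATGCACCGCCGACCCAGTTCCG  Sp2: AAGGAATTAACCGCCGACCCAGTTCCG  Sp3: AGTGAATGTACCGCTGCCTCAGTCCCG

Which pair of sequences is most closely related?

Sp1 and Sp2

Sp1–Sp2: 4/27 differ, p = 0.148, d = 0.165.
Sp1–Sp3: 7/27 differ, p = 0.259, d = 0.318.
Sp2–Sp3: 8/27 differ, p = 0.296, d = 0.377.
The smallest distance is between Sp1 and Sp2.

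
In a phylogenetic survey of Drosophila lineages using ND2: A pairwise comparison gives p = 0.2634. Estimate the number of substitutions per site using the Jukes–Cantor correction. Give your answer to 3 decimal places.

d = −(3/4) ln(1 − 4p/3) = −0.75 ln(1 − 0.3512) = −0.75 ln(0.6488)
  = −0.75 × (-0.432631) = 0.324473 substitutions/site.

0.324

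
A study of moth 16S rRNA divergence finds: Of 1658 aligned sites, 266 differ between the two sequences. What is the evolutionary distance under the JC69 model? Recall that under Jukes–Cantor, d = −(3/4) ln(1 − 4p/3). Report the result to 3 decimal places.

p = 266/1658 ≈ 0.160434.
d = −(3/4) ln(1 − 4p/3) = −0.75 ln(1 − 0.213912) = −0.75 ln(0.786088)
  = −0.75 × (-0.240687) = 0.180515 substitutions/site.

0.181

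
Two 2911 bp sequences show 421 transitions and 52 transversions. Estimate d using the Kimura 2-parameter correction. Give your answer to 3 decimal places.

0.193

P = 421/2911 ≈ 0.144624 and Q = 52/2911 ≈ 0.017863.
Under the Kimura two-parameter model, d = −½ ln(1 − 2P − Q) − ¼ ln(1 − 2Q).
1 − 2P − Q = 0.692889, giving −½ ln(0.692889) = 0.183443.
1 − 2Q = 0.964274, giving −¼ ln(0.964274) = 0.009095.
d = 0.183443 + 0.009095 = 0.192538.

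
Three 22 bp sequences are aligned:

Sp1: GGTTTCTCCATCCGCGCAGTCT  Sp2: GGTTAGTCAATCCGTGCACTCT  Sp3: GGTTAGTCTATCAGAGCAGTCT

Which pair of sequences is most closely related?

Sp2 and Sp3

Sp1–Sp2: 5/22 differ, p = 0.227, d = 0.271.
Sp1–Sp3: 5/22 differ, p = 0.227, d = 0.271.
Sp2–Sp3: 4/22 differ, p = 0.182, d = 0.208.
The smallest distance is between Sp2 and Sp3.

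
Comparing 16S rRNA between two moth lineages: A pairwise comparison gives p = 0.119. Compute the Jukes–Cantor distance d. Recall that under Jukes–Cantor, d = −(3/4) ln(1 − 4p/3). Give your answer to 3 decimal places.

d = −(3/4) ln(1 − 4p/3) = −0.75 ln(1 − 0.158667) = −0.75 ln(0.841333)
  = −0.75 × (-0.172768) = 0.129576 substitutions/site.

0.130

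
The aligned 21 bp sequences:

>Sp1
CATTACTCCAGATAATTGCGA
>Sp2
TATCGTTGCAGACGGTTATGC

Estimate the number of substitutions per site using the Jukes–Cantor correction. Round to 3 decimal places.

0.899

The sequences differ at 11 of 21 sites, so p = 11/21 ≈ 0.52381.
d = −(3/4) ln(1 − 4p/3) = −0.75 ln(1 − 0.698413) = −0.75 ln(0.301587)
  = −0.75 × (-1.198697) = 0.899023 substitutions/site.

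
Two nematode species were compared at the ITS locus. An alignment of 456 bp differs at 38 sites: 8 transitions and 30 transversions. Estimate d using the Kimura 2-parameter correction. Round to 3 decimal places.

P = 8/456 ≈ 0.017544 and Q = 30/456 ≈ 0.065789.
Under the Kimura two-parameter model, d = −½ ln(1 − 2P − Q) − ¼ ln(1 − 2Q).
1 − 2P − Q = 0.899123, giving −½ ln(0.899123) = 0.053168.
1 − 2Q = 0.868422, giving −¼ ln(0.868422) = 0.035269.
d = 0.053168 + 0.035269 = 0.088437.

0.088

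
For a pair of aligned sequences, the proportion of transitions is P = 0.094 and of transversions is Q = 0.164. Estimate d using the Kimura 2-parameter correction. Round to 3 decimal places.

0.316

Under the Kimura two-parameter model, d = −½ ln(1 − 2P − Q) − ¼ ln(1 − 2Q).
1 − 2P − Q = 0.648, giving −½ ln(0.648) = 0.216932.
1 − 2Q = 0.672, giving −¼ ln(0.672) = 0.099374.
d = 0.216932 + 0.099374 = 0.316306.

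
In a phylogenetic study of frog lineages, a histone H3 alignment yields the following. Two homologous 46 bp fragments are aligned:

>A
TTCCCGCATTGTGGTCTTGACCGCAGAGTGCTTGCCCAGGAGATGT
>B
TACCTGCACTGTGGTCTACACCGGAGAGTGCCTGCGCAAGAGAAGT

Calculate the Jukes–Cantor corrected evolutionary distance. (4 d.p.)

0.2567

The sequences differ at 10 of 46 sites (2, 5, 9, 18, 19, 24, 32, 36, 39, 44), so p = 10/46 ≈ 0.217391.
d = −(3/4) ln(1 − 4p/3) = −0.75 ln(1 − 0.289855) = −0.75 ln(0.710145)
  = −0.75 × (-0.342286) = 0.256715 substitutions/site.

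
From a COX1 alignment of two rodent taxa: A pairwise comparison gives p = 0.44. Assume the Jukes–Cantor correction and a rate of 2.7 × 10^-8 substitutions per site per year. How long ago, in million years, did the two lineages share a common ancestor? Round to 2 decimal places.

d = −(3/4) ln(1 − 4p/3) = −0.75 ln(1 − 0.586667) = −0.75 ln(0.413333)
  = −0.75 × (-0.883502) = 0.662627 substitutions/site.
Under a molecular clock d = 2μt, so t = d/(2μ) = 0.662627 / (2 × 2.7 × 10^-8) = 12.27 million years.

12.27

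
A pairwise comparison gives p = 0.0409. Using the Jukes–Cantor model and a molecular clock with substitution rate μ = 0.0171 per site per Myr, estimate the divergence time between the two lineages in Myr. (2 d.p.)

1.23

d = −(3/4) ln(1 − 4p/3) = −0.75 ln(1 − 0.054533) = −0.75 ln(0.945467)
  = −0.75 × (-0.056076) = 0.042057 substitutions/site.
Under a molecular clock d = 2μt, so t = d/(2μ) = 0.042057 / (2 × 0.0171) = 1.23 Myr.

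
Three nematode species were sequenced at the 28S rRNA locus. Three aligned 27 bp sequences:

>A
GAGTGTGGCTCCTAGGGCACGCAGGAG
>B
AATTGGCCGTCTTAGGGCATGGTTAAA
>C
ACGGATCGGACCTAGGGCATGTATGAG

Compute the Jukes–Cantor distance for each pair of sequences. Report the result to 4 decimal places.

A–B: 13/27 sites differ → p ≈ 0.481481, d = −0.75 ln(1 − 0.641975) = 0.770364 ≈ 0.7704.
A–C: 10/27 sites differ → p ≈ 0.37037, d = −0.75 ln(1 − 0.493827) = 0.510658 ≈ 0.5107.
B–C: 12/27 sites differ → p ≈ 0.444444, d = −0.75 ln(1 − 0.592592) = 0.673455 ≈ 0.6735.

d(A,B) = 0.7704, d(A,C) = 0.5107, d(B,C) = 0.6735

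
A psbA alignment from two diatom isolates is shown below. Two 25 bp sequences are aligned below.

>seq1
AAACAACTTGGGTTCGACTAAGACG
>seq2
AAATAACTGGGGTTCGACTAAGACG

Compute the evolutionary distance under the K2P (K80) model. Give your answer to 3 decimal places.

Of 25 sites, 1 differences are transitions and 1 are transversions, so P = 1/25 = 0.04 and Q = 1/25 = 0.04.
Under the Kimura two-parameter model, d = −½ ln(1 − 2P − Q) − ¼ ln(1 − 2Q).
1 − 2P − Q = 0.88, giving −½ ln(0.88) = 0.063917.
1 − 2Q = 0.92, giving −¼ ln(0.92) = 0.020845.
d = 0.063917 + 0.020845 = 0.084762.

0.085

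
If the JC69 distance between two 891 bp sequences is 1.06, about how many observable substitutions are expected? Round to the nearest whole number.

Invert JC69: p = (3/4)(1 − e^(−4d/3)) = 0.75 × (1 − e^(-1.413333)) = 0.75 × (1 − 0.243331) = 0.567502.
Expected differing sites = pL ≈ 0.567502 × 891 = 505.644282 ≈ 506.

506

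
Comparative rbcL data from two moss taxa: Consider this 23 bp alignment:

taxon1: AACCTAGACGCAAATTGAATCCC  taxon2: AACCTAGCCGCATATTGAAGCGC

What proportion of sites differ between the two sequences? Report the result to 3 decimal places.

The sequences differ at 4 of 23 positions (sites 8, 13, 20, 22).
p = 4/23 = 0.173913… ≈ 0.174 (to 3 d.p.).

0.174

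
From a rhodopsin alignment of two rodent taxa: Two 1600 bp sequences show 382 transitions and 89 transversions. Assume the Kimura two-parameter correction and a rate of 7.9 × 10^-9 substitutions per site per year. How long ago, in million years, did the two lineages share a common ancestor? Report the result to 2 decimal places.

25.97

P = 382/1600 = 0.23875 and Q = 89/1600 = 0.055625.
Under the Kimura two-parameter model, d = −½ ln(1 − 2P − Q) − ¼ ln(1 − 2Q).
1 − 2P − Q = 0.466875, giving −½ ln(0.466875) = 0.380847.
1 − 2Q = 0.88875, giving −¼ ln(0.88875) = 0.029485.
d = 0.380847 + 0.029485 = 0.410332.
Under a molecular clock d = 2μt, so t = d/(2μ) = 0.410332 / (2 × 7.9 × 10^-9) = 25.97 million years.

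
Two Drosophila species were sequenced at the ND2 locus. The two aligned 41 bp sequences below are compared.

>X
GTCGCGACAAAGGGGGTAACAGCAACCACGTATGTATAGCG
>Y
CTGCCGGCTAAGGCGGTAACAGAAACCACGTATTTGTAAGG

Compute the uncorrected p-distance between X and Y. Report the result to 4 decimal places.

The sequences differ at 11 of 41 positions.
p = 11/41 = 0.268292… ≈ 0.2683 (to 4 d.p.).

0.2683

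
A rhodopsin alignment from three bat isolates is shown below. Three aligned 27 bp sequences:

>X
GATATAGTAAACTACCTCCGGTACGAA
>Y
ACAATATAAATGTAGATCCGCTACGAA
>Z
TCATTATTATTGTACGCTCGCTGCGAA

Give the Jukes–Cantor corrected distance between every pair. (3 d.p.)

d(X,Y) = 0.511, d(X,Z) = 0.770, d(Y,Z) = 0.441

X–Y: 10/27 sites differ → p ≈ 0.37037, d = −0.75 ln(1 − 0.493827) = 0.510658 ≈ 0.511.
X–Z: 13/27 sites differ → p ≈ 0.481481, d = −0.75 ln(1 − 0.641975) = 0.770364 ≈ 0.770.
Y–Z: 9/27 sites differ → p ≈ 0.333333, d = −0.75 ln(1 − 0.444444) = 0.440839 ≈ 0.441.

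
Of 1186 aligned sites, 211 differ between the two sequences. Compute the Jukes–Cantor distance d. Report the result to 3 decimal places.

0.203

p = 211/1186 ≈ 0.177909.
d = −(3/4) ln(1 − 4p/3) = −0.75 ln(1 − 0.237212) = −0.75 ln(0.762788)
  = −0.75 × (-0.270775) = 0.203081 substitutions/site.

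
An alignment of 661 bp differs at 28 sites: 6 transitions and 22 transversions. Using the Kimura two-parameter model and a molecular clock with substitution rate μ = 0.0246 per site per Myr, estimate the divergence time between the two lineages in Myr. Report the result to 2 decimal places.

0.89

P = 6/661 ≈ 0.009077 and Q = 22/661 ≈ 0.033283.
Under the Kimura two-parameter model, d = −½ ln(1 − 2P − Q) − ¼ ln(1 − 2Q).
1 − 2P − Q = 0.948563, giving −½ ln(0.948563) = 0.026404.
1 − 2Q = 0.933434, giving −¼ ln(0.933434) = 0.017221.
d = 0.026404 + 0.017221 = 0.043625.
Under a molecular clock d = 2μt, so t = d/(2μ) = 0.043625 / (2 × 0.0246) = 0.89 Myr.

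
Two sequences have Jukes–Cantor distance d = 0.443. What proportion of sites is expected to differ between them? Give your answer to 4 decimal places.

p = (3/4)(1 − e^(−4d/3)) = 0.75 × (1 − e^(-0.590667)) = 0.75 × (1 − 0.553958) = 0.334532.

0.3345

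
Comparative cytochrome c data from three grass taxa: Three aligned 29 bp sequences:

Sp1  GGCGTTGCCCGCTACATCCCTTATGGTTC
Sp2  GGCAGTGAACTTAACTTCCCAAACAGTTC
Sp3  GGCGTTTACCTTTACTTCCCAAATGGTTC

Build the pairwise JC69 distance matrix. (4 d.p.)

d(Sp1,Sp2) = 0.6018, d(Sp1,Sp3) = 0.2913, d(Sp2,Sp3) = 0.2913

Sp1–Sp2: 12/29 sites differ → p ≈ 0.413793, d = −0.75 ln(1 − 0.551724) = 0.601760 ≈ 0.6018.
Sp1–Sp3: 7/29 sites differ → p ≈ 0.241379, d = −0.75 ln(1 − 0.321839) = 0.291278 ≈ 0.2913.
Sp2–Sp3: 7/29 sites differ → p ≈ 0.241379, d = −0.75 ln(1 − 0.321839) = 0.291278 ≈ 0.2913.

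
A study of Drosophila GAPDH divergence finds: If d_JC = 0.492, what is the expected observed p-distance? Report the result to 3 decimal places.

0.361

p = (3/4)(1 − e^(−4d/3)) = 0.75 × (1 − e^(-0.656)) = 0.75 × (1 − 0.518923) = 0.360808.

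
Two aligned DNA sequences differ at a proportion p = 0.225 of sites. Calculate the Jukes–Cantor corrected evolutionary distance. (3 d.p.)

d = −(3/4) ln(1 − 4p/3) = −0.75 ln(1 − 0.3) = −0.75 ln(0.7)
  = −0.75 × (-0.356675) = 0.267506 substitutions/site.

0.268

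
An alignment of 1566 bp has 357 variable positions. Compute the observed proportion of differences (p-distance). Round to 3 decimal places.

0.228

p = 357/1566 = 0.227969… ≈ 0.228 (to 3 d.p.).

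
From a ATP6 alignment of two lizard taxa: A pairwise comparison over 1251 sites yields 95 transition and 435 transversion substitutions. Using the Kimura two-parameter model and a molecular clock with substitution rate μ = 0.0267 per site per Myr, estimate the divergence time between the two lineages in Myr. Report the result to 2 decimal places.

12.05

P = 95/1251 ≈ 0.075939 and Q = 435/1251 ≈ 0.347722.
Under the Kimura two-parameter model, d = −½ ln(1 − 2P − Q) − ¼ ln(1 − 2Q).
1 − 2P − Q = 0.5004, giving −½ ln(0.5004) = 0.346174.
1 − 2Q = 0.304556, giving −¼ ln(0.304556) = 0.297225.
d = 0.346174 + 0.297225 = 0.643399.
Under a molecular clock d = 2μt, so t = d/(2μ) = 0.643399 / (2 × 0.0267) = 12.05 Myr.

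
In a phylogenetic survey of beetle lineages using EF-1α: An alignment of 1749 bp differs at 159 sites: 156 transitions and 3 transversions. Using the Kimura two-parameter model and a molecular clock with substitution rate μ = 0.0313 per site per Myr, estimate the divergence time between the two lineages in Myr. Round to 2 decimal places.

1.60

P = 156/1749 ≈ 0.089194 and Q = 3/1749 ≈ 0.001715.
Under the Kimura two-parameter model, d = −½ ln(1 − 2P − Q) − ¼ ln(1 − 2Q).
1 − 2P − Q = 0.819897, giving −½ ln(0.819897) = 0.099288.
1 − 2Q = 0.99657, giving −¼ ln(0.99657) = 0.000859.
d = 0.099288 + 0.000859 = 0.100147.
Under a molecular clock d = 2μt, so t = d/(2μ) = 0.100147 / (2 × 0.0313) = 1.60 Myr.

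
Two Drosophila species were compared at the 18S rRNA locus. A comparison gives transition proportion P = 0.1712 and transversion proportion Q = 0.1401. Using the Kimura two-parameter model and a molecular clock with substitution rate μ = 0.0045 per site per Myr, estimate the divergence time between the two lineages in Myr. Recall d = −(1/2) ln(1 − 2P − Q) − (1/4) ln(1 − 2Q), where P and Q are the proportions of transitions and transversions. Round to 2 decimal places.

45.73

Under the Kimura two-parameter model, d = −½ ln(1 − 2P − Q) − ¼ ln(1 − 2Q).
1 − 2P − Q = 0.5175, giving −½ ln(0.5175) = 0.329373.
1 − 2Q = 0.7198, giving −¼ ln(0.7198) = 0.082195.
d = 0.329373 + 0.082195 = 0.411568.
Under a molecular clock d = 2μt, so t = d/(2μ) = 0.411568 / (2 × 0.0045) = 45.73 Myr.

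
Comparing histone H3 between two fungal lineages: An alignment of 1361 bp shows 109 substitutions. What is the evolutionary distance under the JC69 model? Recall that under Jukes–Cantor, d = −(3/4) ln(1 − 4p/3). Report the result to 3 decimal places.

0.085

p = 109/1361 ≈ 0.080088.
d = −(3/4) ln(1 − 4p/3) = −0.75 ln(1 − 0.106784) = −0.75 ln(0.893216)
  = −0.75 × (-0.112927) = 0.084695 substitutions/site.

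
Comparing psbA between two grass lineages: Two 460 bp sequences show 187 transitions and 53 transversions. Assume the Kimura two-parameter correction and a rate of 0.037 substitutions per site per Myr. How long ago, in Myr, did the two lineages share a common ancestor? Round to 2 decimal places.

18.69

P = 187/460 ≈ 0.406522 and Q = 53/460 ≈ 0.115217.
Under the Kimura two-parameter model, d = −½ ln(1 − 2P − Q) − ¼ ln(1 − 2Q).
1 − 2P − Q = 0.071739, giving −½ ln(0.071739) = 1.317360.
1 − 2Q = 0.769566, giving −¼ ln(0.769566) = 0.065482.
d = 1.317360 + 0.065482 = 1.382842.
Under a molecular clock d = 2μt, so t = d/(2μ) = 1.382842 / (2 × 0.037) = 18.69 Myr.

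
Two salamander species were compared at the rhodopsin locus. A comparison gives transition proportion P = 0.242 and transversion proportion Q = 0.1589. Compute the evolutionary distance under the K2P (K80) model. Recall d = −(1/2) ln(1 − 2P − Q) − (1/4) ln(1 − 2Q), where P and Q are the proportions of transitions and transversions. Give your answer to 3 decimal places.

Under the Kimura two-parameter model, d = −½ ln(1 − 2P − Q) − ¼ ln(1 − 2Q).
1 − 2P − Q = 0.3571, giving −½ ln(0.3571) = 0.514870.
1 − 2Q = 0.6822, giving −¼ ln(0.6822) = 0.095608.
d = 0.514870 + 0.095608 = 0.610478.

0.610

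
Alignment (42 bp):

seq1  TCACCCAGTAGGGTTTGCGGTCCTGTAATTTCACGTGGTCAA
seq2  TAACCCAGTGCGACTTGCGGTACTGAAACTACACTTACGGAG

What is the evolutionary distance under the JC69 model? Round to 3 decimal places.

0.485

The sequences differ at 15 of 42 sites, so p = 15/42 ≈ 0.357143.
d = −(3/4) ln(1 − 4p/3) = −0.75 ln(1 − 0.476191) = −0.75 ln(0.523809)
  = −0.75 × (-0.646628) = 0.484971 substitutions/site.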